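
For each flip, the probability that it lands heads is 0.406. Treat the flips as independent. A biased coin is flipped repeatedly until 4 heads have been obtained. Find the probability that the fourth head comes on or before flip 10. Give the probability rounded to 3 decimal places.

0.633

Finishing within 10 flips ⇔ at least 4 successes in the first 10. With X ~ Binomial(10, 0.406), P(Y ≤ 10) = 1 − P(X ≤ 3).
  k=0: C(10,0)·0.406^0·0.594^10 = 0.00547
  k=1: C(10,1)·0.406^1·0.594^9 = 0.03738
  k=2: C(10,2)·0.406^2·0.594^8 = 0.11496
  k=3: C(10,3)·0.406^3·0.594^7 = 0.20954
1 − 0.36735 = 0.63265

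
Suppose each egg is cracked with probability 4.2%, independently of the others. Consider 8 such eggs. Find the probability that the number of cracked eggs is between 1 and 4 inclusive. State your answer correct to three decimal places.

X ~ Binomial(8, 0.042); P(1 ≤ X ≤ 4) = Σ C(8,k) p^k (1−p)^(8−k) over k:
  k=1: C(8,1)·0.042^1·0.958^7 = 0.24883
  k=2: C(8,2)·0.042^2·0.958^6 = 0.03818
  k=3: C(8,3)·0.042^3·0.958^5 = 0.00335
  k=4: C(8,4)·0.042^4·0.958^4 = 0.00018
Total = 0.29054

0.291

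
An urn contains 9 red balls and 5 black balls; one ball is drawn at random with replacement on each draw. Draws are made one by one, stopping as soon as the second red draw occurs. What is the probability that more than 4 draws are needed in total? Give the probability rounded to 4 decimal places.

Needing more than 4 draws ⇔ fewer than 2 successes in the first 4. With X ~ Binomial(4, 0.642857), P(Y > 4) = P(X ≤ 1).
  k=0: C(4,0)·0.642857^0·0.357143^4 = 0.016269
  k=1: C(4,1)·0.642857^1·0.357143^3 = 0.117139
P(X ≤ 1) = 0.133408

0.1334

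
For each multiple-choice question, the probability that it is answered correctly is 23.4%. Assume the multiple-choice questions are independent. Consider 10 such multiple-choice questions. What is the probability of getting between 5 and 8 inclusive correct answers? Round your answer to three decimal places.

X ~ Binomial(10, 0.234); P(5 ≤ X ≤ 8) = Σ C(10,k) p^k (1−p)^(10−k) over k:
  k=5: C(10,5)·0.234^5·0.766^5 = 0.04663
  k=6: C(10,6)·0.234^6·0.766^4 = 0.01187
  k=7: C(10,7)·0.234^7·0.766^3 = 0.00207
  k=8: C(10,8)·0.234^8·0.766^2 = 0.00024
Total = 0.06080

0.061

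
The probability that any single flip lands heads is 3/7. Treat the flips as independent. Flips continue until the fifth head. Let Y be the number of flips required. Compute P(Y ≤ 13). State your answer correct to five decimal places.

Finishing within 13 flips ⇔ at least 5 successes in the first 13. With X ~ Binomial(13, 0.428571), P(Y ≤ 13) = 1 − P(X ≤ 4).
  k=0: C(13,0)·0.428571^0·0.571429^13 = 0.0006926
  k=1: C(13,1)·0.428571^1·0.571429^12 = 0.0067532
  k=2: C(13,2)·0.428571^2·0.571429^11 = 0.0303894
  k=3: C(13,3)·0.428571^3·0.571429^10 = 0.0835709
  k=4: C(13,4)·0.428571^4·0.571429^9 = 0.1566955
1 − 0.2781017 = 0.7218983

0.72190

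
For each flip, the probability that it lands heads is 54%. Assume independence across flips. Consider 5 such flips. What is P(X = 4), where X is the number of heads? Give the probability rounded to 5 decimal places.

0.19557

X ~ Binomial(n=5, p=0.54).
P(X=4) = C(5,4) · p^4 · (1−p)^1
= 5 · 0.085031 · 0.46 = 0.1955703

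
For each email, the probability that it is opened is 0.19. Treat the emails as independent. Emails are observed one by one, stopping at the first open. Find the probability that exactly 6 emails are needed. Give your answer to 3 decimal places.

0.066

Geometric (trials to first success), p = 0.19.
P(Y = 6) = (1−p)^5 · p = 0.34868 · 0.19 = 0.06625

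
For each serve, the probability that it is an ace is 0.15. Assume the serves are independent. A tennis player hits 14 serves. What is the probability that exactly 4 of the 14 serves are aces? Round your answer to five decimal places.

X ~ Binomial(n=14, p=0.15).
P(X=4) = C(14,4) · p^4 · (1−p)^10
= 1001 · 0.00050625 · 0.19687 = 0.0997673

0.09977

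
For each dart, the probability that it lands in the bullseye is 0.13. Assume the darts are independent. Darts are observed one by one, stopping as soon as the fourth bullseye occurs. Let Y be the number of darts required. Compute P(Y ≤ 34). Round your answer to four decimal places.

Finishing within 34 darts ⇔ at least 4 successes in the first 34. With X ~ Binomial(34, 0.13), P(Y ≤ 34) = 1 − P(X ≤ 3).
  k=0: C(34,0)·0.13^0·0.87^34 = 0.008783
  k=1: C(34,1)·0.13^1·0.87^33 = 0.044623
  k=2: C(34,2)·0.13^2·0.87^32 = 0.110018
  k=3: C(34,3)·0.13^3·0.87^31 = 0.175355
1 − 0.338780 = 0.661220

0.6612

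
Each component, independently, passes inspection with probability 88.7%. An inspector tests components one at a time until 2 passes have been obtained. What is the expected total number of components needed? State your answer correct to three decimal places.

Y = total components until the second success; negative binomial with r=2, p=0.887.
E[Y] = r / p = 2 / 0.887 = 2.25479

2.255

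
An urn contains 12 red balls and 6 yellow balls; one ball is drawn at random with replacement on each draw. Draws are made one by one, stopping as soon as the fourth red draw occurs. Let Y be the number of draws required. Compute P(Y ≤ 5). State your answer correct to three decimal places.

0.461

Finishing within 5 draws ⇔ at least 4 successes in the first 5. With X ~ Binomial(5, 0.666667), P(Y ≤ 5) = 1 − P(X ≤ 3).
  k=0: C(5,0)·0.666667^0·0.333333^5 = 0.00412
  k=1: C(5,1)·0.666667^1·0.333333^4 = 0.04115
  k=2: C(5,2)·0.666667^2·0.333333^3 = 0.16461
  k=3: C(5,3)·0.666667^3·0.333333^2 = 0.32922
1 − 0.53909 = 0.46091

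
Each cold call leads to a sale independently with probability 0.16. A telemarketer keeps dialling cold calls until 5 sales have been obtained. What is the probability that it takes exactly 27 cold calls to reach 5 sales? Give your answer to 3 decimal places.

Y = trial on which the fifth success occurs; negative binomial, r=5, p=0.16.
P(Y=27) = C(26,4) · p^5 · (1−p)^22
= 14950 · 0.00010486 · 0.021585 = 0.03384

0.034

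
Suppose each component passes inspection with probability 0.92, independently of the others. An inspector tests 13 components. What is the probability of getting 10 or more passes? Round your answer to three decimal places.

0.984

X ~ Binomial(13, 0.92); P(X ≥ 10) = Σ C(13,k) p^k (1−p)^(13−k) over k:
  k=10: C(13,10)·0.92^10·0.08^3 = 0.06361
  k=11: C(13,11)·0.92^11·0.08^2 = 0.19950
  k=12: C(13,12)·0.92^12·0.08^1 = 0.38237
  k=13: C(13,13)·0.92^13·0.08^0 = 0.33825
Total = 0.98373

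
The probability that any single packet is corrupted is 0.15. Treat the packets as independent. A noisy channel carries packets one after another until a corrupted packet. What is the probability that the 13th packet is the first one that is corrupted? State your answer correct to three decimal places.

0.021

Geometric (trials to first success), p = 0.15.
P(Y = 13) = (1−p)^12 · p = 0.14224 · 0.15 = 0.02134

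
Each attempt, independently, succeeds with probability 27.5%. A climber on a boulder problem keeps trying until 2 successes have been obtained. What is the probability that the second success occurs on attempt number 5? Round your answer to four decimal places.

0.1153

Y = trial on which the second success occurs; negative binomial, r=2, p=0.275.
P(Y=5) = C(4,1) · p^2 · (1−p)^3
= 4 · 0.075625 · 0.38108 = 0.115276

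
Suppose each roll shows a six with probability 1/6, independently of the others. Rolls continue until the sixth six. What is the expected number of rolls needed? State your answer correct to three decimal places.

36.000

Y = total rolls until the sixth success; negative binomial with r=6, p=0.166667.
E[Y] = r / p = 6 / 0.166667 = 36.00000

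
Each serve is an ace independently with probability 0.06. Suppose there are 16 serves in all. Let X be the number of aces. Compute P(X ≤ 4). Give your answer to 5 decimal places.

0.99806

X ~ Binomial(16, 0.06); P(X ≤ 4) = Σ C(16,k) p^k (1−p)^(16−k) over k:
  k=0: C(16,0)·0.06^0·0.94^16 = 0.3715743
  k=1: C(16,1)·0.06^1·0.94^15 = 0.3794801
  k=2: C(16,2)·0.06^2·0.94^14 = 0.1816660
  k=3: C(16,3)·0.06^3·0.94^13 = 0.0541133
  k=4: C(16,4)·0.06^4·0.94^12 = 0.0112256
Total = 0.9980593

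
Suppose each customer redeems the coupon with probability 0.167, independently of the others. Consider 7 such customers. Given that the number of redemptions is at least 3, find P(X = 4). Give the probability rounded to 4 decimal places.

X ~ Binomial(7, 0.167). Want P(X=4 | X≥3) = P(X=4) / P(X≥3).
P(X=4) = C(7,4)·0.167^4·0.833^3 = 0.015735
P(X≥3) = 1 − 0.278301 − 0.390557 − 0.234897 = 0.096245
Ratio = 0.015735 / 0.096245 = 0.163490

0.1635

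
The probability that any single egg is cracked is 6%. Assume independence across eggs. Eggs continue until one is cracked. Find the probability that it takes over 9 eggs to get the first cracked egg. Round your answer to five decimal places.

0.57299

Y = number of eggs to the first success; geometric, p = 0.06.
P(Y > 9) = P(first 9 all fail) = (1−p)^9 = 0.5729948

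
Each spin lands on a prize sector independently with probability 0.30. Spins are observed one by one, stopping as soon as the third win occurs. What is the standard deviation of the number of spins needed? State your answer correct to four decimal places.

4.8305

Y = total spins until the third success; negative binomial with r=3, p=0.30.
SD(Y) = √[r(1−p)/p²] = √(23.333333) = 4.830459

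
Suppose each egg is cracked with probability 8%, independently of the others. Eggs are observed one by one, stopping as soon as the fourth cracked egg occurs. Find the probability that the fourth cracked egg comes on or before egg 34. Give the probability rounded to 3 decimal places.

Finishing within 34 eggs ⇔ at least 4 successes in the first 34. With X ~ Binomial(34, 0.08), P(Y ≤ 34) = 1 − P(X ≤ 3).
  k=0: C(34,0)·0.08^0·0.92^34 = 0.05872
  k=1: C(34,1)·0.08^1·0.92^33 = 0.17361
  k=2: C(34,2)·0.08^2·0.92^32 = 0.24909
  k=3: C(34,3)·0.08^3·0.92^31 = 0.23104
1 − 0.71245 = 0.28755

0.288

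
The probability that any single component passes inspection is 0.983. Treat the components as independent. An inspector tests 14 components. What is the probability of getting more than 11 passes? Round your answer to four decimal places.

X ~ Binomial(14, 0.983); P(X ≥ 12) = Σ C(14,k) p^k (1−p)^(14−k) over k:
  k=12: C(14,12)·0.983^12·0.017^2 = 0.021408
  k=13: C(14,13)·0.983^13·0.017^1 = 0.190446
  k=14: C(14,14)·0.983^14·0.017^0 = 0.786592
Total = 0.998446

0.9984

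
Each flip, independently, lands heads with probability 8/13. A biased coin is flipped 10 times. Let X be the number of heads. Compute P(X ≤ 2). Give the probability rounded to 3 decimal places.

0.009

X ~ Binomial(10, 0.615385); P(X ≤ 2) = Σ C(10,k) p^k (1−p)^(10−k) over k:
  k=0: C(10,0)·0.615385^0·0.384615^10 = 0.00007
  k=1: C(10,1)·0.615385^1·0.384615^9 = 0.00113
  k=2: C(10,2)·0.615385^2·0.384615^8 = 0.00816
Total = 0.00936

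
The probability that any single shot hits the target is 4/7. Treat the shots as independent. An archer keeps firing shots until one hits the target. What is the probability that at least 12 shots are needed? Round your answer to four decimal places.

0.0001

Y = number of shots to the first success; geometric, p = 0.571429.
P(Y > 11) = P(first 11 all fail) = (1−p)^11 = 0.000090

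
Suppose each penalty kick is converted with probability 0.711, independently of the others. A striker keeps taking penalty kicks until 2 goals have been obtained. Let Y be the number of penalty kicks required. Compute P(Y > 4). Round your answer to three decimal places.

0.076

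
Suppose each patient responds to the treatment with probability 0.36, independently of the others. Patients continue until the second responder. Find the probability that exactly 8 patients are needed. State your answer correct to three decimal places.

0.062

Y = trial on which the second success occurs; negative binomial, r=2, p=0.36.
P(Y=8) = C(7,1) · p^2 · (1−p)^6
= 7 · 0.1296 · 0.068719 = 0.06234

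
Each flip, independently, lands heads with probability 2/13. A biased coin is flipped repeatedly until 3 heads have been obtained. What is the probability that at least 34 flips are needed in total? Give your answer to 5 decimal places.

0.09867

Needing more than 33 flips ⇔ fewer than 3 successes in the first 33. With X ~ Binomial(33, 0.153846), P(Y > 33) = P(X ≤ 2).
  k=0: C(33,0)·0.153846^0·0.846154^33 = 0.0040349
  k=1: C(33,1)·0.153846^1·0.846154^32 = 0.0242091
  k=2: C(33,2)·0.153846^2·0.846154^31 = 0.0704266
P(X ≤ 2) = 0.0986706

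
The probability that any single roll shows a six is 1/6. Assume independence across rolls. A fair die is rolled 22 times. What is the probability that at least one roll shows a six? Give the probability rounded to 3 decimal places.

P(at least one) = 1 − P(none) = 1 − (1 − 0.166667)^22
= 1 − 0.01811 = 0.98189

0.982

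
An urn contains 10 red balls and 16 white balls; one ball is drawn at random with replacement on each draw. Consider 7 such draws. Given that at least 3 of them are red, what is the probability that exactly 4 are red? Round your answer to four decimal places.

0.3268

X ~ Binomial(7, 0.384615). Want P(X=4 | X≥3) = P(X=4) / P(X≥3).
P(X=4) = C(7,4)·0.384615^4·0.615385^3 = 0.178490
P(X≥3) = 1 − 0.033422 − 0.146219 − 0.274161 = 0.546198
Ratio = 0.178490 / 0.546198 = 0.326787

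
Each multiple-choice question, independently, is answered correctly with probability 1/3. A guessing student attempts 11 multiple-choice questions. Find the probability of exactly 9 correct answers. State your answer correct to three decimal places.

0.001

X ~ Binomial(n=11, p=0.333333).
P(X=9) = C(11,9) · p^9 · (1−p)^2
= 55 · 5.0805e-05 · 0.44444 = 0.00124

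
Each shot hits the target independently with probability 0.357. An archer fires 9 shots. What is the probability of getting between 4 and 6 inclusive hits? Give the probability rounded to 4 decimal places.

0.3961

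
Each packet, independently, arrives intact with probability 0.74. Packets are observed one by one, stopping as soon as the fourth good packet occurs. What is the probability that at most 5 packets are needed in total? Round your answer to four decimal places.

Finishing within 5 packets ⇔ at least 4 successes in the first 5. With X ~ Binomial(5, 0.74), P(Y ≤ 5) = 1 − P(X ≤ 3).
  k=0: C(5,0)·0.74^0·0.26^5 = 0.001188
  k=1: C(5,1)·0.74^1·0.26^4 = 0.016908
  k=2: C(5,2)·0.74^2·0.26^3 = 0.096246
  k=3: C(5,3)·0.74^3·0.26^2 = 0.273931
1 − 0.388274 = 0.611726

0.6117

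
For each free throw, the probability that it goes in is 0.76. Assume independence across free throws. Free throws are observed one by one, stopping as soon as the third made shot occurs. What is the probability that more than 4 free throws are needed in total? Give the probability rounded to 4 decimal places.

0.2450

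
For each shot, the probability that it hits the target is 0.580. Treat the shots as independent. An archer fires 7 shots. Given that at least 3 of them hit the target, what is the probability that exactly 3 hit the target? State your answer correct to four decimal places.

0.2406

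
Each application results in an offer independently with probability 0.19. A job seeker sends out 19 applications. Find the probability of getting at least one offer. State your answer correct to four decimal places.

P(at least one) = 1 − P(none) = 1 − (1 − 0.19)^19
= 1 − 0.018248 = 0.981752

0.9818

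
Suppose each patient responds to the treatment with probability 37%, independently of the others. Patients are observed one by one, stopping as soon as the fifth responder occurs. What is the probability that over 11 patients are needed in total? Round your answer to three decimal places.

Needing more than 11 patients ⇔ fewer than 5 successes in the first 11. With X ~ Binomial(11, 0.37), P(Y > 11) = P(X ≤ 4).
  k=0: C(11,0)·0.37^0·0.63^11 = 0.00621
  k=1: C(11,1)·0.37^1·0.63^10 = 0.04009
  k=2: C(11,2)·0.37^2·0.63^9 = 0.11771
  k=3: C(11,3)·0.37^3·0.63^8 = 0.20740
  k=4: C(11,4)·0.37^4·0.63^7 = 0.24362
P(X ≤ 4) = 0.61502

0.615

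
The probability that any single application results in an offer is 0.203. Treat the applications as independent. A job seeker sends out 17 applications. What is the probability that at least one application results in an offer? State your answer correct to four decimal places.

P(at least one) = 1 − P(none) = 1 − (1 − 0.203)^17
= 1 − 0.021125 = 0.978875

0.9789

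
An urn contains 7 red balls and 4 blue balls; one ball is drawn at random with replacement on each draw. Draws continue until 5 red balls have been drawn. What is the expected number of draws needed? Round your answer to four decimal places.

7.8571

Y = total draws until the fifth success; negative binomial with r=5, p=0.636364.
E[Y] = r / p = 5 / 0.636364 = 7.857143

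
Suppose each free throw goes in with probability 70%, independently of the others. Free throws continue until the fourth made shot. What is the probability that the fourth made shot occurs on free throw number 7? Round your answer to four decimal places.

Y = trial on which the fourth success occurs; negative binomial, r=4, p=0.70.
P(Y=7) = C(6,3) · p^4 · (1−p)^3
= 20 · 0.2401 · 0.027 = 0.129654

0.1297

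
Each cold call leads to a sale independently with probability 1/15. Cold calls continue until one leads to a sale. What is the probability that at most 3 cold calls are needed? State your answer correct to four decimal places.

0.1870

Y = number of cold calls to the first success; geometric, p = 0.066667.
P(Y ≤ 3) = 1 − (1−p)^3 = 1 − 0.813037 = 0.186963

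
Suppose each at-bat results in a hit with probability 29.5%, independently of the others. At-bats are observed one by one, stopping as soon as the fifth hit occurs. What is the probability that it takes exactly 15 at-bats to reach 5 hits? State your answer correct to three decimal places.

0.068

Y = trial on which the fifth success occurs; negative binomial, r=5, p=0.295.
P(Y=15) = C(14,4) · p^5 · (1−p)^10
= 1001 · 0.0022341 · 0.030331 = 0.06783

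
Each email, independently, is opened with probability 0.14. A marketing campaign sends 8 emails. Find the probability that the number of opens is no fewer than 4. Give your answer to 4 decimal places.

X ~ Binomial(8, 0.14); P(X ≥ 4) = Σ C(8,k) p^k (1−p)^(8−k) over k:
  k=4: C(8,4)·0.14^4·0.86^4 = 0.014710
  k=5: C(8,5)·0.14^5·0.86^3 = 0.001916
  k=6: C(8,6)·0.14^6·0.86^2 = 0.000156
  k=7: C(8,7)·0.14^7·0.86^1 = 0.000007
  k=8: C(8,8)·0.14^8·0.86^0 = 0.000000
Total = 0.016789

0.0168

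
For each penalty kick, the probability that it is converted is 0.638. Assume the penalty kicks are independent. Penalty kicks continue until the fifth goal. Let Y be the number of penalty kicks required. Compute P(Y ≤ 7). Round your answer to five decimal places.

Finishing within 7 penalty kicks ⇔ at least 5 successes in the first 7. With X ~ Binomial(7, 0.638), P(Y ≤ 7) = 1 − P(X ≤ 4).
  k=0: C(7,0)·0.638^0·0.362^7 = 0.0008146
  k=1: C(7,1)·0.638^1·0.362^6 = 0.0100501
  k=2: C(7,2)·0.638^2·0.362^5 = 0.0531378
  k=3: C(7,3)·0.638^3·0.362^4 = 0.1560861
  k=4: C(7,4)·0.638^4·0.362^3 = 0.2750911
1 − 0.4951797 = 0.5048203

0.50482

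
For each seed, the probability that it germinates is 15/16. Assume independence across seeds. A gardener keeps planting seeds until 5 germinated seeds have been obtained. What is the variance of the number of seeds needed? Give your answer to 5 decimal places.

0.35556

Y = total seeds until the fifth success; negative binomial with r=5, p=0.9375.
Var(Y) = r(1−p)/p² = 5·0.0625 / 0.9375² = 0.3555556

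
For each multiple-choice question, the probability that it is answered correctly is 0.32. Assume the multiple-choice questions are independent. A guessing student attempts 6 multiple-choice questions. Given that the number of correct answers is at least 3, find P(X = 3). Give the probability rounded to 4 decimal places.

0.7020

X ~ Binomial(6, 0.32). Want P(X=3 | X≥3) = P(X=3) / P(X≥3).
P(X=3) = C(6,3)·0.32^3·0.68^3 = 0.206066
P(X≥3) = 1 − 0.098867 − 0.279155 − 0.328418 = 0.293559
Ratio = 0.206066 / 0.293559 = 0.701957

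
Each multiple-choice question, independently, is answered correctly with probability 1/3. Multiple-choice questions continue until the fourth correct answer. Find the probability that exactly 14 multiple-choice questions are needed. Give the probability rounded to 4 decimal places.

Y = trial on which the fourth success occurs; negative binomial, r=4, p=0.333333.
P(Y=14) = C(13,3) · p^4 · (1−p)^10
= 286 · 0.012346 · 0.017342 = 0.061231

0.0612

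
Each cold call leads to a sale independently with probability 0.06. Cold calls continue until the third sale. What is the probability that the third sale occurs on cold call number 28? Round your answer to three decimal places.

0.016

Y = trial on which the third success occurs; negative binomial, r=3, p=0.06.
P(Y=28) = C(27,2) · p^3 · (1−p)^25
= 351 · 0.000216 · 0.21291 = 0.01614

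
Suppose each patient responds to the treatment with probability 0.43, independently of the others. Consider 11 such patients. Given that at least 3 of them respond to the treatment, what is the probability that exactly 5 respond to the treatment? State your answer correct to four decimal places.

0.2542

X ~ Binomial(11, 0.43). Want P(X=5 | X≥3) = P(X=5) / P(X≥3).
P(X=5) = C(11,5)·0.43^5·0.57^6 = 0.232934
P(X≥3) = 1 − 0.002064 − 0.017124 − 0.064591 = 0.916221
Ratio = 0.232934 / 0.916221 = 0.254234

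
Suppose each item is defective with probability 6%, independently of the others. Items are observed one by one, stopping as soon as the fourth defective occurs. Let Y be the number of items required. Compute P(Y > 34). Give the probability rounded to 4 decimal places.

Needing more than 34 items ⇔ fewer than 4 successes in the first 34. With X ~ Binomial(34, 0.06), P(Y > 34) = P(X ≤ 3).
  k=0: C(34,0)·0.06^0·0.94^34 = 0.121996
  k=1: C(34,1)·0.06^1·0.94^33 = 0.264758
  k=2: C(34,2)·0.06^2·0.94^32 = 0.278841
  k=3: C(34,3)·0.06^3·0.94^31 = 0.189849
P(X ≤ 3) = 0.855445

0.8554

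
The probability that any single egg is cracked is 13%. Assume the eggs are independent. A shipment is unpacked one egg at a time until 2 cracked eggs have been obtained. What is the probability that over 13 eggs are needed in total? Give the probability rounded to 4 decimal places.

0.4814

Needing more than 13 eggs ⇔ fewer than 2 successes in the first 13. With X ~ Binomial(13, 0.13), P(Y > 13) = P(X ≤ 1).
  k=0: C(13,0)·0.13^0·0.87^13 = 0.163588
  k=1: C(13,1)·0.13^1·0.87^12 = 0.317774
P(X ≤ 1) = 0.481361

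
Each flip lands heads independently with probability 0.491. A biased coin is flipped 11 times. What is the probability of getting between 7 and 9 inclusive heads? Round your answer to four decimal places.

0.2495

X ~ Binomial(11, 0.491); P(7 ≤ X ≤ 9) = Σ C(11,k) p^k (1−p)^(11−k) over k:
  k=7: C(11,7)·0.491^7·0.509^4 = 0.152390
  k=8: C(11,8)·0.491^8·0.509^3 = 0.073500
  k=9: C(11,9)·0.491^9·0.509^2 = 0.023634
Total = 0.249524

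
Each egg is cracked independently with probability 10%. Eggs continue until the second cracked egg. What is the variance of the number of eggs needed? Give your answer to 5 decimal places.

180.00000

Y = total eggs until the second success; negative binomial with r=2, p=0.10.
Var(Y) = r(1−p)/p² = 2·0.90 / 0.10² = 180.0000000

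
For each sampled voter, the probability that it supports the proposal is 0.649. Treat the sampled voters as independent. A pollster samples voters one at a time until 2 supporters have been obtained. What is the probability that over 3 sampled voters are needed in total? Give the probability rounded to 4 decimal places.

0.2831

Needing more than 3 sampled voters ⇔ fewer than 2 successes in the first 3. With X ~ Binomial(3, 0.649), P(Y > 3) = P(X ≤ 1).
  k=0: C(3,0)·0.649^0·0.351^3 = 0.043244
  k=1: C(3,1)·0.649^1·0.351^2 = 0.239872
P(X ≤ 1) = 0.283116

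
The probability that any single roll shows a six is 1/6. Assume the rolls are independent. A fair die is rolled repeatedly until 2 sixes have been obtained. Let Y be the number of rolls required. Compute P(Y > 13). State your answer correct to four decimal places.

0.3365

Needing more than 13 rolls ⇔ fewer than 2 successes in the first 13. With X ~ Binomial(13, 0.166667), P(Y > 13) = P(X ≤ 1).
  k=0: C(13,0)·0.166667^0·0.833333^13 = 0.093464
  k=1: C(13,1)·0.166667^1·0.833333^12 = 0.243006
P(X ≤ 1) = 0.336470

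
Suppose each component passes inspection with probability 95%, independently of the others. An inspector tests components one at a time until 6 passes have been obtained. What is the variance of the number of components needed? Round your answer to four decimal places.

0.3324

Y = total components until the sixth success; negative binomial with r=6, p=0.95.
Var(Y) = r(1−p)/p² = 6·0.05 / 0.95² = 0.332410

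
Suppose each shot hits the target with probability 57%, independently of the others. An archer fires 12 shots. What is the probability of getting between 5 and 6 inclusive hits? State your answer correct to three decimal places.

X ~ Binomial(12, 0.57); P(5 ≤ X ≤ 6) = Σ C(12,k) p^k (1−p)^(12−k) over k:
  k=5: C(12,5)·0.57^5·0.43^7 = 0.12953
  k=6: C(12,6)·0.57^6·0.43^6 = 0.20032
Total = 0.32986

0.330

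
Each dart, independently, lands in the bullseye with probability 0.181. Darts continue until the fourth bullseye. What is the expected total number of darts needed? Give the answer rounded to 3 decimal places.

22.099

Y = total darts until the fourth success; negative binomial with r=4, p=0.181.
E[Y] = r / p = 4 / 0.181 = 22.09945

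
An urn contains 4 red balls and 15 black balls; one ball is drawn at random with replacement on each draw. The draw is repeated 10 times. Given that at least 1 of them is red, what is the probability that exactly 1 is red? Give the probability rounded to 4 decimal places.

X ~ Binomial(10, 0.210526). Want P(X=1 | X≥1) = P(X=1) / P(X≥1).
P(X=1) = C(10,1)·0.210526^1·0.789474^9 = 0.250810
P(X≥1) = 1 − 0.094054 = 0.905946
Ratio = 0.250810 / 0.905946 = 0.276849

0.2768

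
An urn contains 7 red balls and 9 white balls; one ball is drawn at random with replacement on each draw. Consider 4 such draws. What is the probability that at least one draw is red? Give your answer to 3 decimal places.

0.900

P(at least one) = 1 − P(none) = 1 − (1 − 0.4375)^4
= 1 − 0.10011 = 0.89989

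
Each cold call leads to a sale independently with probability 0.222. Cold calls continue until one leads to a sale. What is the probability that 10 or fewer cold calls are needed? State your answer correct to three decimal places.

0.919

Y = number of cold calls to the first success; geometric, p = 0.222.
P(Y ≤ 10) = 1 − (1−p)^10 = 1 − 0.08124 = 0.91876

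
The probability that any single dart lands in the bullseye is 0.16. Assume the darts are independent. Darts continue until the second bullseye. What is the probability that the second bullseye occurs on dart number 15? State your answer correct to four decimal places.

0.0372

Y = trial on which the second success occurs; negative binomial, r=2, p=0.16.
P(Y=15) = C(14,1) · p^2 · (1−p)^13
= 14 · 0.0256 · 0.10366 = 0.037153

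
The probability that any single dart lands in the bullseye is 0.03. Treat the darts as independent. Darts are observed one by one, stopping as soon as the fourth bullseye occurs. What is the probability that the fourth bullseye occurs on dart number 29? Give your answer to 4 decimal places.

0.0012

Y = trial on which the fourth success occurs; negative binomial, r=4, p=0.03.
P(Y=29) = C(28,3) · p^4 · (1−p)^25
= 3276 · 8.1e-07 · 0.46697 = 0.001239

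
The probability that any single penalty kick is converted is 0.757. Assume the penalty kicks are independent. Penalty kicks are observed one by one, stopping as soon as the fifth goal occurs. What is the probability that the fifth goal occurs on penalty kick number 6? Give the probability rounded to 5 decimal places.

0.30203

Y = trial on which the fifth success occurs; negative binomial, r=5, p=0.757.
P(Y=6) = C(5,4) · p^5 · (1−p)^1
= 5 · 0.24859 · 0.243 = 0.3020339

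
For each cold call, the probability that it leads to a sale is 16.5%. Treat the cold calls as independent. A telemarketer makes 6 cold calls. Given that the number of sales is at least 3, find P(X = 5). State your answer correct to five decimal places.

0.01010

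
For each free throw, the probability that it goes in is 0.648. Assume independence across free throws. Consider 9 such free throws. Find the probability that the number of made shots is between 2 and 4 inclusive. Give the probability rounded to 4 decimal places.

0.1737

X ~ Binomial(9, 0.648); P(2 ≤ X ≤ 4) = Σ C(9,k) p^k (1−p)^(9−k) over k:
  k=2: C(9,2)·0.648^2·0.352^7 = 0.010122
  k=3: C(9,3)·0.648^3·0.352^6 = 0.043477
  k=4: C(9,4)·0.648^4·0.352^5 = 0.120056
Total = 0.173655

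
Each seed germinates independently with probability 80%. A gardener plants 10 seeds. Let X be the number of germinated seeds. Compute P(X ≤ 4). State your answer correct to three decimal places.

0.006

X ~ Binomial(10, 0.80); P(X ≤ 4) = Σ C(10,k) p^k (1−p)^(10−k) over k:
  k=0: C(10,0)·0.80^0·0.20^10 = 0.00000
  k=1: C(10,1)·0.80^1·0.20^9 = 0.00000
  k=2: C(10,2)·0.80^2·0.20^8 = 0.00007
  k=3: C(10,3)·0.80^3·0.20^7 = 0.00079
  k=4: C(10,4)·0.80^4·0.20^6 = 0.00551
Total = 0.00637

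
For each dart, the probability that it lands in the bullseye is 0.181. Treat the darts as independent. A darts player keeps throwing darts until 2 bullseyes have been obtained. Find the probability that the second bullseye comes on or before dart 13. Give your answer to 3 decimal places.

Finishing within 13 darts ⇔ at least 2 successes in the first 13. With X ~ Binomial(13, 0.181), P(Y ≤ 13) = 1 − P(X ≤ 1).
  k=0: C(13,0)·0.181^0·0.819^13 = 0.07459
  k=1: C(13,1)·0.181^1·0.819^12 = 0.21430
1 − 0.28889 = 0.71111

0.711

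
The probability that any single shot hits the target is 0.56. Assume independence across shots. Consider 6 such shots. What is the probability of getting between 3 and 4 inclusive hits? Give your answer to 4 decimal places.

X ~ Binomial(6, 0.56); P(3 ≤ X ≤ 4) = Σ C(6,k) p^k (1−p)^(6−k) over k:
  k=3: C(6,3)·0.56^3·0.44^3 = 0.299193
  k=4: C(6,4)·0.56^4·0.44^2 = 0.285594
Total = 0.584787

0.5848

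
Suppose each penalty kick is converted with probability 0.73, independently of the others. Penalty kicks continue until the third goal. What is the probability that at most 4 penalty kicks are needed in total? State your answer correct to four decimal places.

0.7041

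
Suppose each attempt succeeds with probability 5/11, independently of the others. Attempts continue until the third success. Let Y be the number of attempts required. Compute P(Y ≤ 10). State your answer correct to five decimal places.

0.90539

Finishing within 10 attempts ⇔ at least 3 successes in the first 10. With X ~ Binomial(10, 0.454545), P(Y ≤ 10) = 1 − P(X ≤ 2).
  k=0: C(10,0)·0.454545^0·0.545455^10 = 0.0023312
  k=1: C(10,1)·0.454545^1·0.545455^9 = 0.0194269
  k=2: C(10,2)·0.454545^2·0.545455^8 = 0.0728510
1 − 0.0946092 = 0.9053908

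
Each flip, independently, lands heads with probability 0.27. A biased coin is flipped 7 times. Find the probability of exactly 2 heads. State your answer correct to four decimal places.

0.3174

X ~ Binomial(n=7, p=0.27).
P(X=2) = C(7,2) · p^2 · (1−p)^5
= 21 · 0.0729 · 0.20731 = 0.317367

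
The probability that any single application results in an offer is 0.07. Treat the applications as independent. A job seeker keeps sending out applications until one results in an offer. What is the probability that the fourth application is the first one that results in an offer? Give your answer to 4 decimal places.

Geometric (trials to first success), p = 0.07.
P(Y = 4) = (1−p)^3 · p = 0.80436 · 0.07 = 0.056305

0.0563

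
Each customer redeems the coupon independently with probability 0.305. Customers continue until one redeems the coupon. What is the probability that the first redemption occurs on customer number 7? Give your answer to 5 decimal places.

0.03437

Geometric (trials to first success), p = 0.305.
P(Y = 7) = (1−p)^6 · p = 0.1127 · 0.305 = 0.0343723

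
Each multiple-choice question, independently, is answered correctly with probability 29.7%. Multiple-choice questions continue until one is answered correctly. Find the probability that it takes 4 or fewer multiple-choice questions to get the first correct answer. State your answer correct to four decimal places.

0.7558

Y = number of multiple-choice questions to the first success; geometric, p = 0.297.
P(Y ≤ 4) = 1 − (1−p)^4 = 1 − 0.244243 = 0.755757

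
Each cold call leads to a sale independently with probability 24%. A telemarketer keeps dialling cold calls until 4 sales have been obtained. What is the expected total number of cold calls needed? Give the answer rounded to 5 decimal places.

16.66667

Y = total cold calls until the fourth success; negative binomial with r=4, p=0.24.
E[Y] = r / p = 4 / 0.24 = 16.6666667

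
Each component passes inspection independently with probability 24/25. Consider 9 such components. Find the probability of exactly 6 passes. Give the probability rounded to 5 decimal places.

0.00421

X ~ Binomial(n=9, p=0.96).
P(X=6) = C(9,6) · p^6 · (1−p)^3
= 84 · 0.78276 · 6.4e-05 = 0.0042081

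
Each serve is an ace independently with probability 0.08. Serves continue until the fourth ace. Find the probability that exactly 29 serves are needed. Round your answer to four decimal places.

Y = trial on which the fourth success occurs; negative binomial, r=4, p=0.08.
P(Y=29) = C(28,3) · p^4 · (1−p)^25
= 3276 · 4.096e-05 · 0.12436 = 0.016688

0.0167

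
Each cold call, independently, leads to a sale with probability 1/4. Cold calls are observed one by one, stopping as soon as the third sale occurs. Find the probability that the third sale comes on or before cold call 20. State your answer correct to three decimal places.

Finishing within 20 cold calls ⇔ at least 3 successes in the first 20. With X ~ Binomial(20, 0.25), P(Y ≤ 20) = 1 − P(X ≤ 2).
  k=0: C(20,0)·0.25^0·0.75^20 = 0.00317
  k=1: C(20,1)·0.25^1·0.75^19 = 0.02114
  k=2: C(20,2)·0.25^2·0.75^18 = 0.06695
1 − 0.09126 = 0.90874

0.909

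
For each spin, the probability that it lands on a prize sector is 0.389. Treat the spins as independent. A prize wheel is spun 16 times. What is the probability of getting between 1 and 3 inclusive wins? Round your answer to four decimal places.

X ~ Binomial(16, 0.389); P(1 ≤ X ≤ 3) = Σ C(16,k) p^k (1−p)^(16−k) over k:
  k=1: C(16,1)·0.389^1·0.611^15 = 0.003843
  k=2: C(16,2)·0.389^2·0.611^14 = 0.018351
  k=3: C(16,3)·0.389^3·0.611^13 = 0.054522
Total = 0.076716

0.0767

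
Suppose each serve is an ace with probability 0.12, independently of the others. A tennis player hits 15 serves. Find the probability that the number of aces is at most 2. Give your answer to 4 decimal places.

0.7346

X ~ Binomial(15, 0.12); P(X ≤ 2) = Σ C(15,k) p^k (1−p)^(15−k) over k:
  k=0: C(15,0)·0.12^0·0.88^15 = 0.146974
  k=1: C(15,1)·0.12^1·0.88^14 = 0.300628
  k=2: C(15,2)·0.12^2·0.88^13 = 0.286963
Total = 0.734566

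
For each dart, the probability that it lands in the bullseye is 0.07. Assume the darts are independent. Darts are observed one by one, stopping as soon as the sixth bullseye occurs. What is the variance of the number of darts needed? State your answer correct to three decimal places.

Y = total darts until the sixth success; negative binomial with r=6, p=0.07.
Var(Y) = r(1−p)/p² = 6·0.93 / 0.07² = 1138.77551

1138.776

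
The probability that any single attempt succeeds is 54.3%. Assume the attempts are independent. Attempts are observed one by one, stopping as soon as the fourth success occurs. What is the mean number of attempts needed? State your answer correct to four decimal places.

7.3665

Y = total attempts until the fourth success; negative binomial with r=4, p=0.543.
E[Y] = r / p = 4 / 0.543 = 7.366483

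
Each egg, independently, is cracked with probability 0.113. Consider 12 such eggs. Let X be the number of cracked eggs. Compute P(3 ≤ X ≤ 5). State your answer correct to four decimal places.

X ~ Binomial(12, 0.113); P(3 ≤ X ≤ 5) = Σ C(12,k) p^k (1−p)^(12−k) over k:
  k=3: C(12,3)·0.113^3·0.887^9 = 0.107887
  k=4: C(12,4)·0.113^4·0.887^8 = 0.030925
  k=5: C(12,5)·0.113^5·0.887^7 = 0.006304
Total = 0.145116

0.1451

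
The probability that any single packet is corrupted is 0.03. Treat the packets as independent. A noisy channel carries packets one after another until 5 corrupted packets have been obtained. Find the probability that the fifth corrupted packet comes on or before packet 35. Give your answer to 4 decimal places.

0.0037

Finishing within 35 packets ⇔ at least 5 successes in the first 35. With X ~ Binomial(35, 0.03), P(Y ≤ 35) = 1 − P(X ≤ 4).
  k=0: C(35,0)·0.03^0·0.97^35 = 0.344358
  k=1: C(35,1)·0.03^1·0.97^34 = 0.372759
  k=2: C(35,2)·0.03^2·0.97^33 = 0.195987
  k=3: C(35,3)·0.03^3·0.97^32 = 0.066676
  k=4: C(35,4)·0.03^4·0.97^31 = 0.016497
1 − 0.996277 = 0.003723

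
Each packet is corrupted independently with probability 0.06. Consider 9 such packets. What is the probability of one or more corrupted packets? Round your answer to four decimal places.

P(at least one) = 1 − P(none) = 1 − (1 − 0.06)^9
= 1 − 0.572995 = 0.427005

0.4270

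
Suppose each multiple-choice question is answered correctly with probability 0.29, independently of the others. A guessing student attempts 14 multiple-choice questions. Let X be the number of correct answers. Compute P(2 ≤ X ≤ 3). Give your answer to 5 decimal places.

X ~ Binomial(14, 0.29); P(2 ≤ X ≤ 3) = Σ C(14,k) p^k (1−p)^(14−k) over k:
  k=2: C(14,2)·0.29^2·0.71^12 = 0.1255849
  k=3: C(14,3)·0.29^3·0.71^11 = 0.2051810
Total = 0.3307660

0.33077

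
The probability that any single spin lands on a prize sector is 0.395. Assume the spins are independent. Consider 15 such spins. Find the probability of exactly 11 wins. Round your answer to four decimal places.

0.0067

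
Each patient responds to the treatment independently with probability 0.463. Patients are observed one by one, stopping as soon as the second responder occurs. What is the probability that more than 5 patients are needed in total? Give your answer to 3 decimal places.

0.237

Needing more than 5 patients ⇔ fewer than 2 successes in the first 5. With X ~ Binomial(5, 0.463), P(Y > 5) = P(X ≤ 1).
  k=0: C(5,0)·0.463^0·0.537^5 = 0.04466
  k=1: C(5,1)·0.463^1·0.537^4 = 0.19251
P(X ≤ 1) = 0.23716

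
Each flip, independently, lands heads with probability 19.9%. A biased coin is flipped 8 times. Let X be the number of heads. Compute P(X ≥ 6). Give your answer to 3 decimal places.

0.001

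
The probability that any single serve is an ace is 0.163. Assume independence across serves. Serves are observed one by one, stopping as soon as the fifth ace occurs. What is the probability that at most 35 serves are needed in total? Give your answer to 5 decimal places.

Finishing within 35 serves ⇔ at least 5 successes in the first 35. With X ~ Binomial(35, 0.163), P(Y ≤ 35) = 1 − P(X ≤ 4).
  k=0: C(35,0)·0.163^0·0.837^35 = 0.0019742
  k=1: C(35,1)·0.163^1·0.837^34 = 0.0134562
  k=2: C(35,2)·0.163^2·0.837^33 = 0.0445484
  k=3: C(35,3)·0.163^3·0.837^32 = 0.0954305
  k=4: C(35,4)·0.163^4·0.837^31 = 0.1486754
1 − 0.3040847 = 0.6959153

0.69592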